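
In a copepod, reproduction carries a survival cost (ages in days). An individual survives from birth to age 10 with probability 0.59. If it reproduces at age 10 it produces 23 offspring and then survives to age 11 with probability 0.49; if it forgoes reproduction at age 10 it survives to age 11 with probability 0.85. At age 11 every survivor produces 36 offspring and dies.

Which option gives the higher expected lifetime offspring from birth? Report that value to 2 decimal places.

23.98

breed at age 10: R₀ = 0.59 × (23 + 0.49 × 36) = 0.59 × 40.6400 = 23.9776
delay to age 11: R₀ = 0.59 × (0.85 × 36) = 0.59 × 30.6000 = 18.0540
Higher: breed at age 10 (23.9776).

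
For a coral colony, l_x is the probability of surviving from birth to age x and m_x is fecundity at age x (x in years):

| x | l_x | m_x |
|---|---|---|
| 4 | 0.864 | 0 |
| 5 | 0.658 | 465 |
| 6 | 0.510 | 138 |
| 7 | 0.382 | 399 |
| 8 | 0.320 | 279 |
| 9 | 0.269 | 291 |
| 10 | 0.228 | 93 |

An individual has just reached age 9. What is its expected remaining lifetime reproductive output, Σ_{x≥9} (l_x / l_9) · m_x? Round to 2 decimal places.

l_9 = 0.269. Conditional survival from age 9 to x is l_x / l_9.
  x=9: (0.269/0.269) × 291 = 291.0000
  x=10: (0.228/0.269) × 93 = 78.8253
Sum = 291.0000 + 78.8253 = 369.8253

369.83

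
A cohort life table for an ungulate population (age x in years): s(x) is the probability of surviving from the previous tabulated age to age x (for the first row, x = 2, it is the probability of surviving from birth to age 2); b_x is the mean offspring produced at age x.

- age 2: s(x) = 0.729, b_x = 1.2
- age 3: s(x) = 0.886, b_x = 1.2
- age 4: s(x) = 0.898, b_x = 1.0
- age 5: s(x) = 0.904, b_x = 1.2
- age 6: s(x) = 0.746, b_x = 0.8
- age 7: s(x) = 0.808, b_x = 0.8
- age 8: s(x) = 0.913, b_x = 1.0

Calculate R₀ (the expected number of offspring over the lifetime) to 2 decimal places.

Survivorship from birth: l_x = s_2·s_3·…·s_x.
  l_2 = 0.72900
  l_3 = 0.64589
  l_4 = 0.58001
  l_5 = 0.52433
  l_6 = 0.39115
  l_7 = 0.31605
  l_8 = 0.28855
R₀ = Σ l_x b_x:
  age 2: 0.72900 × 1.2 = 0.8748
  age 3: 0.64589 × 1.2 = 0.7751
  age 4: 0.58001 × 1.0 = 0.5800
  age 5: 0.52433 × 1.2 = 0.6292
  age 6: 0.39115 × 0.8 = 0.3129
  age 7: 0.31605 × 0.8 = 0.2528
  age 8: 0.28855 × 1.0 = 0.2885
R₀ = 0.8748 + 0.7751 + 0.5800 + 0.6292 + 0.3129 + 0.2528 + 0.2885 = 3.7134

3.71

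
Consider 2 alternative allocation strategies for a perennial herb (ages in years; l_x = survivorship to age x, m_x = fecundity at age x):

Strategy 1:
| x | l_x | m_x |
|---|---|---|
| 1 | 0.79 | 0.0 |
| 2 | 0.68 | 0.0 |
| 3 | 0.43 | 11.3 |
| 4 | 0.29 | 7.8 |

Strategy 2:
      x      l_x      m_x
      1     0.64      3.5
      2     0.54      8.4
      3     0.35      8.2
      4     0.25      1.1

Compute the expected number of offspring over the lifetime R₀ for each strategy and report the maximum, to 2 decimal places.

Strategy 1: R₀ = 0.79×0.0 + 0.68×0.0 + 0.43×11.3 + 0.29×7.8 = 7.1210
Strategy 2: R₀ = 0.64×3.5 + 0.54×8.4 + 0.35×8.2 + 0.25×1.1 = 9.9210
Highest R₀: strategy 2 with 9.9210.

9.92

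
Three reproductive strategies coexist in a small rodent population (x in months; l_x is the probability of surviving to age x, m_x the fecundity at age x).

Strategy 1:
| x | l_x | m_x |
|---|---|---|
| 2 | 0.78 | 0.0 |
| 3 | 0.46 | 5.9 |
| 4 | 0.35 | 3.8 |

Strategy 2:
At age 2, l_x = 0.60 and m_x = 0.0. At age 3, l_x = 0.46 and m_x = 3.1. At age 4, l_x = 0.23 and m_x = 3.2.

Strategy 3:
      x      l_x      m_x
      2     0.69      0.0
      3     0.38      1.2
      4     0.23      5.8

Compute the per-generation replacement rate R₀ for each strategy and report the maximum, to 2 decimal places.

4.04

Strategy 1: R₀ = 0.78×0.0 + 0.46×5.9 + 0.35×3.8 = 4.0440
Strategy 2: R₀ = 0.60×0.0 + 0.46×3.1 + 0.23×3.2 = 2.1620
Strategy 3: R₀ = 0.69×0.0 + 0.38×1.2 + 0.23×5.8 = 1.7900
Highest R₀: strategy 1 with 4.0440.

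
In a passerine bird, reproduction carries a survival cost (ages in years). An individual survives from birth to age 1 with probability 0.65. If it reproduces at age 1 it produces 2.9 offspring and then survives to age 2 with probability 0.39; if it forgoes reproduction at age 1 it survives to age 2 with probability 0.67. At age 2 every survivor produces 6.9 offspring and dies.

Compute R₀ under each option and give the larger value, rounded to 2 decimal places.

breed at age 1: R₀ = 0.65 × (2.9 + 0.39 × 6.9) = 0.65 × 5.5910 = 3.6342
delay to age 2: R₀ = 0.65 × (0.67 × 6.9) = 0.65 × 4.6230 = 3.0050
Higher: breed at age 1 (3.6342).

3.63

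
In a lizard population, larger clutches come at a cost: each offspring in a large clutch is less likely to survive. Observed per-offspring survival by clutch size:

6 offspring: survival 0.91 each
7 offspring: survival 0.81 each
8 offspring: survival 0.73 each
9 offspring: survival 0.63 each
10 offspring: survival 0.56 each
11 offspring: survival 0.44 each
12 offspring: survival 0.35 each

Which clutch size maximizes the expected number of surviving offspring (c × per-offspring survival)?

Expected surviving offspring = c × s(c):
  c=6: 6 × 0.91 = 5.460
  c=7: 7 × 0.81 = 5.670
  c=8: 8 × 0.73 = 5.840
  c=9: 9 × 0.63 = 5.670
  c=10: 10 × 0.56 = 5.600
  c=11: 11 × 0.44 = 4.840
  c=12: 12 × 0.35 = 4.200
Maximum at c = 8 (5.840 surviving offspring).

8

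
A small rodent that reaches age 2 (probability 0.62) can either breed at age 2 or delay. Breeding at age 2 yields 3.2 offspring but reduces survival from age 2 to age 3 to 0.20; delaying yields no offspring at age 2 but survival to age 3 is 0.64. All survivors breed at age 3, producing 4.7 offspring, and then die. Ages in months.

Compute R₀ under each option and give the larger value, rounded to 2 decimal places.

2.57

breed at age 2: R₀ = 0.62 × (3.2 + 0.20 × 4.7) = 0.62 × 4.1400 = 2.5668
delay to age 3: R₀ = 0.62 × (0.64 × 4.7) = 0.62 × 3.0080 = 1.8650
Higher: breed at age 2 (2.5668).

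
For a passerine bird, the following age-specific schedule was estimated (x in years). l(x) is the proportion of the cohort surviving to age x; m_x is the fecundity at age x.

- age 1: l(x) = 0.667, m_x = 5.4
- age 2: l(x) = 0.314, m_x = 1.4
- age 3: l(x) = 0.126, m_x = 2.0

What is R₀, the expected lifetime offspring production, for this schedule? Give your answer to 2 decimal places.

R₀ = Σ l(x) m_x:
  age 1: 0.667 × 5.4 = 3.6018
  age 2: 0.314 × 1.4 = 0.4396
  age 3: 0.126 × 2.0 = 0.2520
R₀ = 3.6018 + 0.4396 + 0.2520 = 4.2934

4.29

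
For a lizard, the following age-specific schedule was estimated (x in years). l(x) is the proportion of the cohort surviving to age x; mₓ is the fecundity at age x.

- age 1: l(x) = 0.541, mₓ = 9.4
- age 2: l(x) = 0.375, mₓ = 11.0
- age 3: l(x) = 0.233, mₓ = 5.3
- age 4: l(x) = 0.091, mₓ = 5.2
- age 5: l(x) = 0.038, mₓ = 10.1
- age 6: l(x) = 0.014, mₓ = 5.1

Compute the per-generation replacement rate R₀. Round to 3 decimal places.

11.374

R₀ = Σ l(x) mₓ:
  age 1: 0.541 × 9.4 = 5.0854
  age 2: 0.375 × 11.0 = 4.1250
  age 3: 0.233 × 5.3 = 1.2349
  age 4: 0.091 × 5.2 = 0.4732
  age 5: 0.038 × 10.1 = 0.3838
  age 6: 0.014 × 5.1 = 0.0714
R₀ = 5.0854 + 4.1250 + 1.2349 + 0.4732 + 0.3838 + 0.0714 = 11.3737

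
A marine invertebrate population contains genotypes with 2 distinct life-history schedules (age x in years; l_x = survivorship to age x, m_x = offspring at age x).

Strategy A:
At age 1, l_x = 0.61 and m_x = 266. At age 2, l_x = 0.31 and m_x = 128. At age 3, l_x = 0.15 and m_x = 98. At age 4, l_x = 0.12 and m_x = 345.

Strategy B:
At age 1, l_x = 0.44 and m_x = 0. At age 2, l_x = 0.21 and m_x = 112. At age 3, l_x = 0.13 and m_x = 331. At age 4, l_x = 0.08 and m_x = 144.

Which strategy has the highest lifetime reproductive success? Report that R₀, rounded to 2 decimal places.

Strategy A: R₀ = 0.61×266 + 0.31×128 + 0.15×98 + 0.12×345 = 258.0400
Strategy B: R₀ = 0.44×0 + 0.21×112 + 0.13×331 + 0.08×144 = 78.0700
Highest R₀: strategy A with 258.0400.

258.04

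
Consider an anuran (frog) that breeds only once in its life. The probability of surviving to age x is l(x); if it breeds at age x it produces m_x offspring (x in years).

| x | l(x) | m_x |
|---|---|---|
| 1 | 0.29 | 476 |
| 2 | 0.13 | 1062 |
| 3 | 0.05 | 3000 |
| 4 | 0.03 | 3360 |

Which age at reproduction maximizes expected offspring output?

Expected offspring if breeding at age x = l(x) × m_x:
  age 1: 0.29 × 476 = 138.040
  age 2: 0.13 × 1062 = 138.060
  age 3: 0.05 × 3000 = 150.000
  age 4: 0.03 × 3360 = 100.800
Maximum at age 3 (150.000).

3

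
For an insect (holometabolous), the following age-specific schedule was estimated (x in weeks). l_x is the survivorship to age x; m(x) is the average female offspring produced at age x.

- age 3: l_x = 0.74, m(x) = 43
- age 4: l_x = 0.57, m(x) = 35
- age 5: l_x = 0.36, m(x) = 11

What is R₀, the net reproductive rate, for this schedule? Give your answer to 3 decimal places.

R₀ = Σ l_x m(x):
  age 3: 0.74 × 43 = 31.8200
  age 4: 0.57 × 35 = 19.9500
  age 5: 0.36 × 11 = 3.9600
R₀ = 31.8200 + 19.9500 + 3.9600 = 55.7300

55.730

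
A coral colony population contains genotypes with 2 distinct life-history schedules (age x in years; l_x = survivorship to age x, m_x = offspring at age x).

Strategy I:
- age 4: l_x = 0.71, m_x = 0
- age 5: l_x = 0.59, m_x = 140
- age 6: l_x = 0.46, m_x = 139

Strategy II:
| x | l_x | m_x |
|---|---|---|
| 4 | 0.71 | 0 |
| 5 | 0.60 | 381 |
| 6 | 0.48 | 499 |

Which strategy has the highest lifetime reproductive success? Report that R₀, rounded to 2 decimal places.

Strategy I: R₀ = 0.71×0 + 0.59×140 + 0.46×139 = 146.5400
Strategy II: R₀ = 0.71×0 + 0.60×381 + 0.48×499 = 468.1200
Highest R₀: strategy II with 468.1200.

468.12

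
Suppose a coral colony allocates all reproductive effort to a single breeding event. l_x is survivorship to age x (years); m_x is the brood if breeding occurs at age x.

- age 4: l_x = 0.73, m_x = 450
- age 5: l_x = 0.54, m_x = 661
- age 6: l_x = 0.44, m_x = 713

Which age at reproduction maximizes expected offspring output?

5

Expected offspring if breeding at age x = l_x × m_x:
  age 4: 0.73 × 450 = 328.500
  age 5: 0.54 × 661 = 356.940
  age 6: 0.44 × 713 = 313.720
Maximum at age 5 (356.940).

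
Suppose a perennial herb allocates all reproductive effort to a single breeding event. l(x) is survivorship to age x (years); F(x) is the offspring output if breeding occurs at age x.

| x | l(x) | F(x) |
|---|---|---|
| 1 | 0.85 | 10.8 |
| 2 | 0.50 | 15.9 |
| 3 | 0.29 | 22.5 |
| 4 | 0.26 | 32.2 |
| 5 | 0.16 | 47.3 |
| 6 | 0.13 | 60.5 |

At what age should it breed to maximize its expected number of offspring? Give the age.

1

Expected offspring if breeding at age x = l(x) × F(x):
  age 1: 0.85 × 10.8 = 9.180
  age 2: 0.50 × 15.9 = 7.950
  age 3: 0.29 × 22.5 = 6.525
  age 4: 0.26 × 32.2 = 8.372
  age 5: 0.16 × 47.3 = 7.568
  age 6: 0.13 × 60.5 = 7.865
Maximum at age 1 (9.180).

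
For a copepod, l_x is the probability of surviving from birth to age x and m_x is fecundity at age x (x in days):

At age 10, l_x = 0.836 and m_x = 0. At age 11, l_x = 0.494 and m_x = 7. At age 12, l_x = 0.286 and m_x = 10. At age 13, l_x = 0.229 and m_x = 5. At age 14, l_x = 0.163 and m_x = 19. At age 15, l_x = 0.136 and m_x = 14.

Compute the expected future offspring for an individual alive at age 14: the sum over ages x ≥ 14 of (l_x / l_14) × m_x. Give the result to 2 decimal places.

30.68

l_14 = 0.163. Conditional survival from age 14 to x is l_x / l_14.
  x=14: (0.163/0.163) × 19 = 19.0000
  x=15: (0.136/0.163) × 14 = 11.6810
Sum = 19.0000 + 11.6810 = 30.6810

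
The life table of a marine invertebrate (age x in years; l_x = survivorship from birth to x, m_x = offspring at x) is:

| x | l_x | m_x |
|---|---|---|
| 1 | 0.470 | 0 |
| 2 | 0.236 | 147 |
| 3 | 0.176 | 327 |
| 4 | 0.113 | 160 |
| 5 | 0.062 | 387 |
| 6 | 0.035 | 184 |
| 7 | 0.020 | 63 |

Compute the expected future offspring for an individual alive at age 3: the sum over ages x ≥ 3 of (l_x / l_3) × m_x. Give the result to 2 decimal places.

609.81

l_3 = 0.176. Conditional survival from age 3 to x is l_x / l_3.
  x=3: (0.176/0.176) × 327 = 327.0000
  x=4: (0.113/0.176) × 160 = 102.7273
  x=5: (0.062/0.176) × 387 = 136.3295
  x=6: (0.035/0.176) × 184 = 36.5909
  x=7: (0.020/0.176) × 63 = 7.1591
Sum = 327.0000 + 102.7273 + 136.3295 + 36.5909 + 7.1591 = 609.8068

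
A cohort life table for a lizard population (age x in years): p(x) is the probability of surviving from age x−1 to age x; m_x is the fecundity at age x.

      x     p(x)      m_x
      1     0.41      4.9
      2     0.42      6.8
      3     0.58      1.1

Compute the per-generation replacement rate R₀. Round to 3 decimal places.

3.290

Survivorship from birth: l_x = p_1·p_2·…·p_x.
  l_1 = 0.41000
  l_2 = 0.17220
  l_3 = 0.09988
R₀ = Σ l_x m_x:
  age 1: 0.41000 × 4.9 = 2.0090
  age 2: 0.17220 × 6.8 = 1.1710
  age 3: 0.09988 × 1.1 = 0.1099
R₀ = 2.0090 + 1.1710 + 0.1099 = 3.2898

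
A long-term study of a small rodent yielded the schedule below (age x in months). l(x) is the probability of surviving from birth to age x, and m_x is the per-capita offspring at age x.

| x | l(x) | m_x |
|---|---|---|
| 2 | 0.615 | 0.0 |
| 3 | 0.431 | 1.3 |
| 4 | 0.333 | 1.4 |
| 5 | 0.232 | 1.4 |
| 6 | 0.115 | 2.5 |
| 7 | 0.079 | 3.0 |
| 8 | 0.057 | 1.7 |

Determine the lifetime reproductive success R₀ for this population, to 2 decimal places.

1.97

R₀ = Σ l(x) m_x:
  age 2: 0.615 × 0.0 = 0.0000
  age 3: 0.431 × 1.3 = 0.5603
  age 4: 0.333 × 1.4 = 0.4662
  age 5: 0.232 × 1.4 = 0.3248
  age 6: 0.115 × 2.5 = 0.2875
  age 7: 0.079 × 3.0 = 0.2370
  age 8: 0.057 × 1.7 = 0.0969
R₀ = 0.0000 + 0.5603 + 0.4662 + 0.3248 + 0.2875 + 0.2370 + 0.0969 = 1.9727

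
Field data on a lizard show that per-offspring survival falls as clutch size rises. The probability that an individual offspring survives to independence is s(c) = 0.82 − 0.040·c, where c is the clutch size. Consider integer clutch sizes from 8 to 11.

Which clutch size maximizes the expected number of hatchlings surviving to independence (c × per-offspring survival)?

Expected hatchlings surviving to independence = c × s(c):
  c=8: 8 × 0.500 = 4.000
  c=9: 9 × 0.460 = 4.140
  c=10: 10 × 0.420 = 4.200
  c=11: 11 × 0.380 = 4.180
Maximum at c = 10 (4.200 hatchlings surviving to independence).

10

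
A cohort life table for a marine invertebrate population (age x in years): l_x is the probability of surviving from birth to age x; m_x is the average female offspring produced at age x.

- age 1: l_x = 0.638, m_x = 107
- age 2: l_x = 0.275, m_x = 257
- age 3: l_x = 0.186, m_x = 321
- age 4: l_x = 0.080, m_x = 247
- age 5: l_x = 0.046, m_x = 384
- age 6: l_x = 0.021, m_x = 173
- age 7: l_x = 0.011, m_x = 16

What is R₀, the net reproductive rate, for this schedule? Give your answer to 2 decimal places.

R₀ = Σ l_x m_x:
  age 1: 0.638 × 107 = 68.2660
  age 2: 0.275 × 257 = 70.6750
  age 3: 0.186 × 321 = 59.7060
  age 4: 0.080 × 247 = 19.7600
  age 5: 0.046 × 384 = 17.6640
  age 6: 0.021 × 173 = 3.6330
  age 7: 0.011 × 16 = 0.1760
R₀ = 68.2660 + 70.6750 + 59.7060 + 19.7600 + 17.6640 + 3.6330 + 0.1760 = 239.8800

239.88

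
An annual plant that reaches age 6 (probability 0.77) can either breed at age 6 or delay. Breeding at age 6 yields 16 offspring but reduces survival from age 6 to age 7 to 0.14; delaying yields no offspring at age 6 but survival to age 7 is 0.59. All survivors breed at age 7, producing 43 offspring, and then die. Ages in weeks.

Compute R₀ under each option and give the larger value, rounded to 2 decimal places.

19.53

breed at age 6: R₀ = 0.77 × (16 + 0.14 × 43) = 0.77 × 22.0200 = 16.9554
delay to age 7: R₀ = 0.77 × (0.59 × 43) = 0.77 × 25.3700 = 19.5349
Higher: delay to age 7 (19.5349).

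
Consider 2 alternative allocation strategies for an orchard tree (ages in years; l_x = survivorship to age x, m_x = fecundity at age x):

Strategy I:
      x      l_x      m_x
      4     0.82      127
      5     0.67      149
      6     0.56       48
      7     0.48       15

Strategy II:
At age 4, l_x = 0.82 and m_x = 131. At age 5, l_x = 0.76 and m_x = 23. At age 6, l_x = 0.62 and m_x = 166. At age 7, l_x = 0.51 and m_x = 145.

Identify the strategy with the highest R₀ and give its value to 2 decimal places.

Strategy I: R₀ = 0.82×127 + 0.67×149 + 0.56×48 + 0.48×15 = 238.0500
Strategy II: R₀ = 0.82×131 + 0.76×23 + 0.62×166 + 0.51×145 = 301.7700
Highest R₀: strategy II with 301.7700.

301.77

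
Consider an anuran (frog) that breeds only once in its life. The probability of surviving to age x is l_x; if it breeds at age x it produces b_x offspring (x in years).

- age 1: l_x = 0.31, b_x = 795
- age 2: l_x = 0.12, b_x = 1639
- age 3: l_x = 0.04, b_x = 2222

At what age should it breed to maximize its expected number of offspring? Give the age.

Expected offspring if breeding at age x = l_x × b_x:
  age 1: 0.31 × 795 = 246.450
  age 2: 0.12 × 1639 = 196.680
  age 3: 0.04 × 2222 = 88.880
Maximum at age 1 (246.450).

1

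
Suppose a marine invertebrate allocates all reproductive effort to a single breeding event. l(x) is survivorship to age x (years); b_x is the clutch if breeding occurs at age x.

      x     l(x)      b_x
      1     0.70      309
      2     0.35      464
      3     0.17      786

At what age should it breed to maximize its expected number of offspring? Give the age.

1

Expected offspring if breeding at age x = l(x) × b_x:
  age 1: 0.70 × 309 = 216.300
  age 2: 0.35 × 464 = 162.400
  age 3: 0.17 × 786 = 133.620
Maximum at age 1 (216.300).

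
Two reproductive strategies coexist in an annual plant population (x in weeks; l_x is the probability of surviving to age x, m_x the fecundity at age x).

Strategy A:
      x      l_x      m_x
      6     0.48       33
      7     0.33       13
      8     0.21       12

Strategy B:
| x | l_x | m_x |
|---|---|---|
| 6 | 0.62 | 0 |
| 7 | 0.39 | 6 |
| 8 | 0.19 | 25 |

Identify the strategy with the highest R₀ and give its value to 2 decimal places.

Strategy A: R₀ = 0.48×33 + 0.33×13 + 0.21×12 = 22.6500
Strategy B: R₀ = 0.62×0 + 0.39×6 + 0.19×25 = 7.0900
Highest R₀: strategy A with 22.6500.

22.65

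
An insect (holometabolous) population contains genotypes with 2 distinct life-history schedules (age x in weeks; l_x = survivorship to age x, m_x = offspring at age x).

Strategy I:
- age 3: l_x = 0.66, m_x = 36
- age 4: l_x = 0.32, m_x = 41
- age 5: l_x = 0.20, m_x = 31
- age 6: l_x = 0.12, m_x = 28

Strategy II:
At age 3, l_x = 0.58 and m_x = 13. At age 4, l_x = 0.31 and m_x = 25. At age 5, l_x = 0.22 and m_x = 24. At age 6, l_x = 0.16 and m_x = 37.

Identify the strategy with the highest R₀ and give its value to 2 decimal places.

Strategy I: R₀ = 0.66×36 + 0.32×41 + 0.20×31 + 0.12×28 = 46.4400
Strategy II: R₀ = 0.58×13 + 0.31×25 + 0.22×24 + 0.16×37 = 26.4900
Highest R₀: strategy I with 46.4400.

46.44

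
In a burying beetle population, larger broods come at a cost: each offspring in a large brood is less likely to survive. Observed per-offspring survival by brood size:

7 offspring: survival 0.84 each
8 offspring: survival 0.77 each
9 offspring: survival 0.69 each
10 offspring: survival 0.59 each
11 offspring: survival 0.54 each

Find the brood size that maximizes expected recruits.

9

Expected recruits = c × s(c):
  c=7: 7 × 0.84 = 5.880
  c=8: 8 × 0.77 = 6.160
  c=9: 9 × 0.69 = 6.210
  c=10: 10 × 0.59 = 5.900
  c=11: 11 × 0.54 = 5.940
Maximum at c = 9 (6.210 recruits).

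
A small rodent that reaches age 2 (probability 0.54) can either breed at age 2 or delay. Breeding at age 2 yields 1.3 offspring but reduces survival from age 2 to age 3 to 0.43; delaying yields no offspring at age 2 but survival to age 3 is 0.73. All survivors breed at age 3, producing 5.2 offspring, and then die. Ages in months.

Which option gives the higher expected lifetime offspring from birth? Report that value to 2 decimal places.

breed at age 2: R₀ = 0.54 × (1.3 + 0.43 × 5.2) = 0.54 × 3.5360 = 1.9094
delay to age 3: R₀ = 0.54 × (0.73 × 5.2) = 0.54 × 3.7960 = 2.0498
Higher: delay to age 3 (2.0498).

2.05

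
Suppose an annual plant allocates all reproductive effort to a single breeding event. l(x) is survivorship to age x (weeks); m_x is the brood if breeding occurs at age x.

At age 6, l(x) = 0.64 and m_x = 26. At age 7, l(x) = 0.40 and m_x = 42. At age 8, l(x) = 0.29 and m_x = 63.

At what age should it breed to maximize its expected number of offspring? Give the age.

Expected offspring if breeding at age x = l(x) × m_x:
  age 6: 0.64 × 26 = 16.640
  age 7: 0.40 × 42 = 16.800
  age 8: 0.29 × 63 = 18.270
Maximum at age 8 (18.270).

8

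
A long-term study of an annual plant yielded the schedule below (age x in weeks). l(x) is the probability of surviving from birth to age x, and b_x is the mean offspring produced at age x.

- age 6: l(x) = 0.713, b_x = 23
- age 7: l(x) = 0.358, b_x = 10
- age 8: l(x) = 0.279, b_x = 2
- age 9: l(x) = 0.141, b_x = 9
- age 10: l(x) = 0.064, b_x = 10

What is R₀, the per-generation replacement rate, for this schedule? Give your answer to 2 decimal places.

22.45

R₀ = Σ l(x) b_x:
  age 6: 0.713 × 23 = 16.3990
  age 7: 0.358 × 10 = 3.5800
  age 8: 0.279 × 2 = 0.5580
  age 9: 0.141 × 9 = 1.2690
  age 10: 0.064 × 10 = 0.6400
R₀ = 16.3990 + 3.5800 + 0.5580 + 1.2690 + 0.6400 = 22.4460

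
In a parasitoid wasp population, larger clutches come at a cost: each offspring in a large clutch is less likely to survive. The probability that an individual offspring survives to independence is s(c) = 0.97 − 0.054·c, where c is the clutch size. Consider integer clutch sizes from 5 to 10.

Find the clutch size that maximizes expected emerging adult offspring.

Expected emerging adult offspring = c × s(c):
  c=5: 5 × 0.700 = 3.500
  c=6: 6 × 0.646 = 3.876
  c=7: 7 × 0.592 = 4.144
  c=8: 8 × 0.538 = 4.304
  c=9: 9 × 0.484 = 4.356
  c=10: 10 × 0.430 = 4.300
Maximum at c = 9 (4.356 emerging adult offspring).

9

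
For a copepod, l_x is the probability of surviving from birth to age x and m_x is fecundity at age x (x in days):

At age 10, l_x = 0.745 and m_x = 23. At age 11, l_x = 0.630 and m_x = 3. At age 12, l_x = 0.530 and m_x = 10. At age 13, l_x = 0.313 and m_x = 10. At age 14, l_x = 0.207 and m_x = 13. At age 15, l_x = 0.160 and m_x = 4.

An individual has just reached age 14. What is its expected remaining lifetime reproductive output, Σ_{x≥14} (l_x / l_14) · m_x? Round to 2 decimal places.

16.09

l_14 = 0.207. Conditional survival from age 14 to x is l_x / l_14.
  x=14: (0.207/0.207) × 13 = 13.0000
  x=15: (0.160/0.207) × 4 = 3.0918
Sum = 13.0000 + 3.0918 = 16.0918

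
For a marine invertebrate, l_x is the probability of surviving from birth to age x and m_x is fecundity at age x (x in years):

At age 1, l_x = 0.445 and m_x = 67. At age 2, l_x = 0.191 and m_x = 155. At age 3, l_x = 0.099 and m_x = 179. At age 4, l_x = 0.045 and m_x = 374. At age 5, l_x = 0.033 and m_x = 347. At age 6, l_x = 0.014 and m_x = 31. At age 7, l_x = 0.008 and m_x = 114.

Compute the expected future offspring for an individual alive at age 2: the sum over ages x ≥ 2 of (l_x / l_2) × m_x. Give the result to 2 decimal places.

402.90

l_2 = 0.191. Conditional survival from age 2 to x is l_x / l_2.
  x=2: (0.191/0.191) × 155 = 155.0000
  x=3: (0.099/0.191) × 179 = 92.7801
  x=4: (0.045/0.191) × 374 = 88.1152
  x=5: (0.033/0.191) × 347 = 59.9529
  x=6: (0.014/0.191) × 31 = 2.2723
  x=7: (0.008/0.191) × 114 = 4.7749
Sum = 155.0000 + 92.7801 + 88.1152 + 59.9529 + 2.2723 + 4.7749 = 402.8953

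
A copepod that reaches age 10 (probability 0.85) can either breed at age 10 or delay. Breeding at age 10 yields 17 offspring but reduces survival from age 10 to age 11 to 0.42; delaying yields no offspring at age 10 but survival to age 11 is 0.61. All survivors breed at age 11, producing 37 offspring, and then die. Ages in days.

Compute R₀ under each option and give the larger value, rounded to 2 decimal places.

breed at age 10: R₀ = 0.85 × (17 + 0.42 × 37) = 0.85 × 32.5400 = 27.6590
delay to age 11: R₀ = 0.85 × (0.61 × 37) = 0.85 × 22.5700 = 19.1845
Higher: breed at age 10 (27.6590).

27.66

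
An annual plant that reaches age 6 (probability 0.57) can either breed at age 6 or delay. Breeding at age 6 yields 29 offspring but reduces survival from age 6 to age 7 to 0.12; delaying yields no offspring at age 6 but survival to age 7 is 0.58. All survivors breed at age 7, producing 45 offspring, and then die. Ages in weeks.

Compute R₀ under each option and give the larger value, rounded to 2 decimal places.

19.61

breed at age 6: R₀ = 0.57 × (29 + 0.12 × 45) = 0.57 × 34.4000 = 19.6080
delay to age 7: R₀ = 0.57 × (0.58 × 45) = 0.57 × 26.1000 = 14.8770
Higher: breed at age 6 (19.6080).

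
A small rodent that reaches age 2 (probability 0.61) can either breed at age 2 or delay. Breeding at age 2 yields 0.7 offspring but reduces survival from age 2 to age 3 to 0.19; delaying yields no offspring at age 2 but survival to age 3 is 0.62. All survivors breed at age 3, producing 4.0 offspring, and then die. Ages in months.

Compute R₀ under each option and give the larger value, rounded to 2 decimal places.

breed at age 2: R₀ = 0.61 × (0.7 + 0.19 × 4.0) = 0.61 × 1.4600 = 0.8906
delay to age 3: R₀ = 0.61 × (0.62 × 4.0) = 0.61 × 2.4800 = 1.5128
Higher: delay to age 3 (1.5128).

1.51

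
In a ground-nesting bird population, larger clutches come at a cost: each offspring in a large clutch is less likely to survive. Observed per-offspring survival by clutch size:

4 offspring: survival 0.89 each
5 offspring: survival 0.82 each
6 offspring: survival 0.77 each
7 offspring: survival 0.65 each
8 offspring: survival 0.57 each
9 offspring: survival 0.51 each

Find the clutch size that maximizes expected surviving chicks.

Expected surviving chicks = c × s(c):
  c=4: 4 × 0.89 = 3.560
  c=5: 5 × 0.82 = 4.100
  c=6: 6 × 0.77 = 4.620
  c=7: 7 × 0.65 = 4.550
  c=8: 8 × 0.57 = 4.560
  c=9: 9 × 0.51 = 4.590
Maximum at c = 6 (4.620 surviving chicks).

6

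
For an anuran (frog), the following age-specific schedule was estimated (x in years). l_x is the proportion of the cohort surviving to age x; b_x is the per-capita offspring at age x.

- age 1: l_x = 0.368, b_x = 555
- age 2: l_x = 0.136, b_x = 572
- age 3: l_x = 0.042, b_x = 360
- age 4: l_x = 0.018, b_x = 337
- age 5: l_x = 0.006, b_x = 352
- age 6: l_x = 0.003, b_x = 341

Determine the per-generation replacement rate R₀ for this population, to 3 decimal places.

R₀ = Σ l_x b_x:
  age 1: 0.368 × 555 = 204.2400
  age 2: 0.136 × 572 = 77.7920
  age 3: 0.042 × 360 = 15.1200
  age 4: 0.018 × 337 = 6.0660
  age 5: 0.006 × 352 = 2.1120
  age 6: 0.003 × 341 = 1.0230
R₀ = 204.2400 + 77.7920 + 15.1200 + 6.0660 + 2.1120 + 1.0230 = 306.3530

306.353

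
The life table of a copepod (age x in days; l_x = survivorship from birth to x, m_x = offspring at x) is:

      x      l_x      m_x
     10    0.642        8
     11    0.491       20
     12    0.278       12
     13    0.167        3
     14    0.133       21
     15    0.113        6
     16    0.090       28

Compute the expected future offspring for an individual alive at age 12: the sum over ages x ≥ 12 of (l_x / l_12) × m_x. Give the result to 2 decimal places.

35.35

l_12 = 0.278. Conditional survival from age 12 to x is l_x / l_12.
  x=12: (0.278/0.278) × 12 = 12.0000
  x=13: (0.167/0.278) × 3 = 1.8022
  x=14: (0.133/0.278) × 21 = 10.0468
  x=15: (0.113/0.278) × 6 = 2.4388
  x=16: (0.090/0.278) × 28 = 9.0647
Sum = 12.0000 + 1.8022 + 10.0468 + 2.4388 + 9.0647 = 35.3525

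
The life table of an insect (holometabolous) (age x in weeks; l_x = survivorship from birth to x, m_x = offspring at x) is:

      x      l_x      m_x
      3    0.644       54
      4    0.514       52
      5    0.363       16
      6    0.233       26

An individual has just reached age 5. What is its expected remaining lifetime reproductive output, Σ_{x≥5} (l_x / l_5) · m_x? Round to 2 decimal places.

l_5 = 0.363. Conditional survival from age 5 to x is l_x / l_5.
  x=5: (0.363/0.363) × 16 = 16.0000
  x=6: (0.233/0.363) × 26 = 16.6887
Sum = 16.0000 + 16.6887 = 32.6887

32.69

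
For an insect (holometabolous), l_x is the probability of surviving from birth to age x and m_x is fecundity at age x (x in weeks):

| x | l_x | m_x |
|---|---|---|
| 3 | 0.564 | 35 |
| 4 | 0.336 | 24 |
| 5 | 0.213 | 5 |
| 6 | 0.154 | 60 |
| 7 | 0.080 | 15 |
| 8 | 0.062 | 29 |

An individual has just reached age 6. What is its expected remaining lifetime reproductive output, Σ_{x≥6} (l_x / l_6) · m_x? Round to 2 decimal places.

l_6 = 0.154. Conditional survival from age 6 to x is l_x / l_6.
  x=6: (0.154/0.154) × 60 = 60.0000
  x=7: (0.080/0.154) × 15 = 7.7922
  x=8: (0.062/0.154) × 29 = 11.6753
Sum = 60.0000 + 7.7922 + 11.6753 = 79.4675

79.47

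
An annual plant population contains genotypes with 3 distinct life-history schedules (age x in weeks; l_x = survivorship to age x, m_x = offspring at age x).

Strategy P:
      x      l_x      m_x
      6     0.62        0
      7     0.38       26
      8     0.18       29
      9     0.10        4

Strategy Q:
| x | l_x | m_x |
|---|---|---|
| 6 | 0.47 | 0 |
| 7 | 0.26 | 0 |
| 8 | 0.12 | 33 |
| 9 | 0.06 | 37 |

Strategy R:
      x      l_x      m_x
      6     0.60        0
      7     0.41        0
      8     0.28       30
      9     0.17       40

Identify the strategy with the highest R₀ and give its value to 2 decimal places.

15.50

Strategy P: R₀ = 0.62×0 + 0.38×26 + 0.18×29 + 0.10×4 = 15.5000
Strategy Q: R₀ = 0.47×0 + 0.26×0 + 0.12×33 + 0.06×37 = 6.1800
Strategy R: R₀ = 0.60×0 + 0.41×0 + 0.28×30 + 0.17×40 = 15.2000
Highest R₀: strategy P with 15.5000.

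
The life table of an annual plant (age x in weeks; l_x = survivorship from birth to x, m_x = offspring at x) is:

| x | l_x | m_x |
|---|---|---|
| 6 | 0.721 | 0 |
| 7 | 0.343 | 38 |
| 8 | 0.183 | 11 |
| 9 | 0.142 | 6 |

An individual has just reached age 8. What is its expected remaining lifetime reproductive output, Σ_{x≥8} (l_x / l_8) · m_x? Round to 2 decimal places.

l_8 = 0.183. Conditional survival from age 8 to x is l_x / l_8.
  x=8: (0.183/0.183) × 11 = 11.0000
  x=9: (0.142/0.183) × 6 = 4.6557
Sum = 11.0000 + 4.6557 = 15.6557

15.66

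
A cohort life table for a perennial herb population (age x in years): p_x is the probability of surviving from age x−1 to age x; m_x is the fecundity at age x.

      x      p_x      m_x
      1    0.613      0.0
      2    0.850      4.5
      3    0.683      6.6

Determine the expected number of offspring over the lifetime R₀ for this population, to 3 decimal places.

Survivorship from birth: l_x = p_1·p_2·…·p_x.
  l_1 = 0.61300
  l_2 = 0.52105
  l_3 = 0.35588
R₀ = Σ l_x m_x:
  age 1: 0.61300 × 0.0 = 0.0000
  age 2: 0.52105 × 4.5 = 2.3447
  age 3: 0.35588 × 6.6 = 2.3488
R₀ = 0.0000 + 2.3447 + 2.3488 = 4.6935

4.694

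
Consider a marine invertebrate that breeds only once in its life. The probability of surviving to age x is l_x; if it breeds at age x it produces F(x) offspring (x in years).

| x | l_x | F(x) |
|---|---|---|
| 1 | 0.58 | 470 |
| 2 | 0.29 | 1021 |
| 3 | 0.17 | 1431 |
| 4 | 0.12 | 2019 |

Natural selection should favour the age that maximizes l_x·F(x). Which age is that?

2

Expected offspring if breeding at age x = l_x × F(x):
  age 1: 0.58 × 470 = 272.600
  age 2: 0.29 × 1021 = 296.090
  age 3: 0.17 × 1431 = 243.270
  age 4: 0.12 × 2019 = 242.280
Maximum at age 2 (296.090).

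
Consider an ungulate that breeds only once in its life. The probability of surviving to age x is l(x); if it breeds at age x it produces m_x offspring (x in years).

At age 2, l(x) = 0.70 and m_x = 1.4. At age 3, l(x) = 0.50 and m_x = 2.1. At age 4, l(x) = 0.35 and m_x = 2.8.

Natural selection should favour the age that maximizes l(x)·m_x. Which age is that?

3

Expected offspring if breeding at age x = l(x) × m_x:
  age 2: 0.70 × 1.4 = 0.980
  age 3: 0.50 × 2.1 = 1.050
  age 4: 0.35 × 2.8 = 0.980
Maximum at age 3 (1.050).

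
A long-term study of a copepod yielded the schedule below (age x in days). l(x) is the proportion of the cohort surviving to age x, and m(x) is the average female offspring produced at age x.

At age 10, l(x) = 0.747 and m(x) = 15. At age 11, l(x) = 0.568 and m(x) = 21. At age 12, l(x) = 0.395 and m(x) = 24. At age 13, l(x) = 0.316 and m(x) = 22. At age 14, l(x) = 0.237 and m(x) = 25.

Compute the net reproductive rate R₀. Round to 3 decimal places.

R₀ = Σ l(x) m(x):
  age 10: 0.747 × 15 = 11.2050
  age 11: 0.568 × 21 = 11.9280
  age 12: 0.395 × 24 = 9.4800
  age 13: 0.316 × 22 = 6.9520
  age 14: 0.237 × 25 = 5.9250
R₀ = 11.2050 + 11.9280 + 9.4800 + 6.9520 + 5.9250 = 45.4900

45.490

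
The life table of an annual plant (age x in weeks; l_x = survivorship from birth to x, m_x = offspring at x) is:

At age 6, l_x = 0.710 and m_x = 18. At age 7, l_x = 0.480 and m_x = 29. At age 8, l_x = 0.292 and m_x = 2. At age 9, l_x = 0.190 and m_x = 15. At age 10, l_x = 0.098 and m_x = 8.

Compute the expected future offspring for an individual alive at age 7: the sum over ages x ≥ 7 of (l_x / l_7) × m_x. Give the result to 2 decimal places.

37.79

l_7 = 0.480. Conditional survival from age 7 to x is l_x / l_7.
  x=7: (0.480/0.480) × 29 = 29.0000
  x=8: (0.292/0.480) × 2 = 1.2167
  x=9: (0.190/0.480) × 15 = 5.9375
  x=10: (0.098/0.480) × 8 = 1.6333
Sum = 29.0000 + 1.2167 + 5.9375 + 1.6333 = 37.7875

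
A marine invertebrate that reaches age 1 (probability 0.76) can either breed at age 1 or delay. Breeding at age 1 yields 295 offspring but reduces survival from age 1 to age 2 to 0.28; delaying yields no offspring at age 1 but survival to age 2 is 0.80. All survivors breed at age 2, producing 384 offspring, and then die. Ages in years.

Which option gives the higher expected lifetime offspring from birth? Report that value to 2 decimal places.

breed at age 1: R₀ = 0.76 × (295 + 0.28 × 384) = 0.76 × 402.5200 = 305.9152
delay to age 2: R₀ = 0.76 × (0.80 × 384) = 0.76 × 307.2000 = 233.4720
Higher: breed at age 1 (305.9152).

305.92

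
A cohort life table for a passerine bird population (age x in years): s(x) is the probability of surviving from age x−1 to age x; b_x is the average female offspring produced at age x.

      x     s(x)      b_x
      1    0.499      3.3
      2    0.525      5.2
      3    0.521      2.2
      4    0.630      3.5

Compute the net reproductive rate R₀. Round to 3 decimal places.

Survivorship from birth: l_x = s_1·s_2·…·s_x.
  l_1 = 0.49900
  l_2 = 0.26198
  l_3 = 0.13649
  l_4 = 0.08599
R₀ = Σ l_x b_x:
  age 1: 0.49900 × 3.3 = 1.6467
  age 2: 0.26198 × 5.2 = 1.3623
  age 3: 0.13649 × 2.2 = 0.3003
  age 4: 0.08599 × 3.5 = 0.3010
R₀ = 1.6467 + 1.3623 + 0.3003 + 0.3010 = 3.6102

3.610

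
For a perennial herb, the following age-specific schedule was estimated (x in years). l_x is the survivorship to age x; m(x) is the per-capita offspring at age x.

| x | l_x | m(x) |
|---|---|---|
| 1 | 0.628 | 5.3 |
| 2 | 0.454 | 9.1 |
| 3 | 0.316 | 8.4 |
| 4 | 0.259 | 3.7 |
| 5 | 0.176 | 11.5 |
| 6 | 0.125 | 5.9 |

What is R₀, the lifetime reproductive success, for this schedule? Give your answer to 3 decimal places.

R₀ = Σ l_x m(x):
  age 1: 0.628 × 5.3 = 3.3284
  age 2: 0.454 × 9.1 = 4.1314
  age 3: 0.316 × 8.4 = 2.6544
  age 4: 0.259 × 3.7 = 0.9583
  age 5: 0.176 × 11.5 = 2.0240
  age 6: 0.125 × 5.9 = 0.7375
R₀ = 3.3284 + 4.1314 + 2.6544 + 0.9583 + 2.0240 + 0.7375 = 13.8340

13.834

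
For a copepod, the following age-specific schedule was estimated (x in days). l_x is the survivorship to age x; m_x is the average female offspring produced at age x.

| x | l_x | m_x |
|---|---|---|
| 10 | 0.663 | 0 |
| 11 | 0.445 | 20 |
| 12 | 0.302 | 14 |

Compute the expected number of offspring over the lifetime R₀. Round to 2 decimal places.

R₀ = Σ l_x m_x:
  age 10: 0.663 × 0 = 0.0000
  age 11: 0.445 × 20 = 8.9000
  age 12: 0.302 × 14 = 4.2280
R₀ = 0.0000 + 8.9000 + 4.2280 = 13.1280

13.13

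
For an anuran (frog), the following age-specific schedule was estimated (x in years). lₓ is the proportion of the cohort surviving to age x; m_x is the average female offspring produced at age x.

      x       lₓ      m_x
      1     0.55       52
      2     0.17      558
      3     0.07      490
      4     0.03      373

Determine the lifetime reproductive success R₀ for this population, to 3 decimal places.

168.950

R₀ = Σ lₓ m_x:
  age 1: 0.55 × 52 = 28.6000
  age 2: 0.17 × 558 = 94.8600
  age 3: 0.07 × 490 = 34.3000
  age 4: 0.03 × 373 = 11.1900
R₀ = 28.6000 + 94.8600 + 34.3000 + 11.1900 = 168.9500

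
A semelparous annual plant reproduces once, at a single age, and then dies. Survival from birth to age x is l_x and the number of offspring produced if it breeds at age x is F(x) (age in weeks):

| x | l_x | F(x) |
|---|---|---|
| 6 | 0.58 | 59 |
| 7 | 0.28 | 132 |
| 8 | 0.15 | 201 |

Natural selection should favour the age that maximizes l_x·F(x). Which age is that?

7

Expected offspring if breeding at age x = l_x × F(x):
  age 6: 0.58 × 59 = 34.220
  age 7: 0.28 × 132 = 36.960
  age 8: 0.15 × 201 = 30.150
Maximum at age 7 (36.960).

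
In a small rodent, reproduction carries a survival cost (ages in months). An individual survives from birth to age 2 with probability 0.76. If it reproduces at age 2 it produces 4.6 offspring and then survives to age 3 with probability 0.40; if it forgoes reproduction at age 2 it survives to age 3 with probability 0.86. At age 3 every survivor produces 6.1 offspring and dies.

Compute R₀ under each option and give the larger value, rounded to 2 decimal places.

breed at age 2: R₀ = 0.76 × (4.6 + 0.40 × 6.1) = 0.76 × 7.0400 = 5.3504
delay to age 3: R₀ = 0.76 × (0.86 × 6.1) = 0.76 × 5.2460 = 3.9870
Higher: breed at age 2 (5.3504).

5.35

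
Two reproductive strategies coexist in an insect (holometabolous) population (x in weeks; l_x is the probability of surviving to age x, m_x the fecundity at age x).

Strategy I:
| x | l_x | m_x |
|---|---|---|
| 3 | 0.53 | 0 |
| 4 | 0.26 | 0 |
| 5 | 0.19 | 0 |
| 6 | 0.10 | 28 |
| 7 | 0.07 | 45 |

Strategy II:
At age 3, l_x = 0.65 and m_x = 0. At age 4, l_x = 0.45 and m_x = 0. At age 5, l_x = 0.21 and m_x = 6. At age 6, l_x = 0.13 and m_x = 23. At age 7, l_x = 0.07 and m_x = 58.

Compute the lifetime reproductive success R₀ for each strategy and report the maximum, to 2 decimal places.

8.31

Strategy I: R₀ = 0.53×0 + 0.26×0 + 0.19×0 + 0.10×28 + 0.07×45 = 5.9500
Strategy II: R₀ = 0.65×0 + 0.45×0 + 0.21×6 + 0.13×23 + 0.07×58 = 8.3100
Highest R₀: strategy II with 8.3100.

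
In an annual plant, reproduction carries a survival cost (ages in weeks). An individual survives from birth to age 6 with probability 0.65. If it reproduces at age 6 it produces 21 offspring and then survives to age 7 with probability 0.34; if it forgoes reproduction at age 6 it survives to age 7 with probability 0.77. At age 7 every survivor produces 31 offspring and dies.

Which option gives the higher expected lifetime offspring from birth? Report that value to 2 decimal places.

breed at age 6: R₀ = 0.65 × (21 + 0.34 × 31) = 0.65 × 31.5400 = 20.5010
delay to age 7: R₀ = 0.65 × (0.77 × 31) = 0.65 × 23.8700 = 15.5155
Higher: breed at age 6 (20.5010).

20.50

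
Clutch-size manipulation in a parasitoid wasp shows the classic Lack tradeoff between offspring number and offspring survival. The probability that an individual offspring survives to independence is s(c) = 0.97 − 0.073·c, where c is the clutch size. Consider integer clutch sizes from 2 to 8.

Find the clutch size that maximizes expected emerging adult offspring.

Expected emerging adult offspring = c × s(c):
  c=2: 2 × 0.824 = 1.648
  c=3: 3 × 0.751 = 2.253
  c=4: 4 × 0.678 = 2.712
  c=5: 5 × 0.605 = 3.025
  c=6: 6 × 0.532 = 3.192
  c=7: 7 × 0.459 = 3.213
  c=8: 8 × 0.386 = 3.088
Maximum at c = 7 (3.213 emerging adult offspring).

7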